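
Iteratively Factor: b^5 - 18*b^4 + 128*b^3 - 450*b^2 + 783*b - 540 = (b - 3)*(b^4 - 15*b^3 + 83*b^2 - 201*b + 180) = (b - 3)^2*(b^3 - 12*b^2 + 47*b - 60) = (b - 4)*(b - 3)^2*(b^2 - 8*b + 15) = (b - 4)*(b - 3)^3*(b - 5)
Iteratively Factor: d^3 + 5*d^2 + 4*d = (d + 4)*(d^2 + d) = d*(d + 4)*(d + 1)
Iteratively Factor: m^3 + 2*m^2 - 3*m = (m)*(m^2 + 2*m - 3) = m*(m - 1)*(m + 3)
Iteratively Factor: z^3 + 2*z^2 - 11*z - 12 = (z + 4)*(z^2 - 2*z - 3) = (z - 3)*(z + 4)*(z + 1)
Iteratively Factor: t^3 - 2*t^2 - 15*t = (t - 5)*(t^2 + 3*t) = (t - 5)*(t + 3)*(t)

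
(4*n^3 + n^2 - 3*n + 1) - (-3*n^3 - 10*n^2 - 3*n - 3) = 7*n^3 + 11*n^2 + 4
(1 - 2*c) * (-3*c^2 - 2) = 6*c^3 - 3*c^2 + 4*c - 2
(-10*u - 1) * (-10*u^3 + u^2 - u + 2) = 100*u^4 + 9*u^2 - 19*u - 2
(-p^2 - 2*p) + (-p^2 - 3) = -2*p^2 - 2*p - 3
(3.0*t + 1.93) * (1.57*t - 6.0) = 4.71*t^2 - 14.9699*t - 11.58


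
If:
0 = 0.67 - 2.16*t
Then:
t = 0.31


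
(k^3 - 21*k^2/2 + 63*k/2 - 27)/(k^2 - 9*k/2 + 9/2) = k - 6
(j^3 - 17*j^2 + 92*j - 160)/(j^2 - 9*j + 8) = (j^2 - 9*j + 20)/(j - 1)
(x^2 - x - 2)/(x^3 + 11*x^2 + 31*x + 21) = (x - 2)/(x^2 + 10*x + 21)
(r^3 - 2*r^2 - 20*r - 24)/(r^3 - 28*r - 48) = (r + 2)/(r + 4)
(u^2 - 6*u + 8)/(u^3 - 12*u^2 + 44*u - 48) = 1/(u - 6)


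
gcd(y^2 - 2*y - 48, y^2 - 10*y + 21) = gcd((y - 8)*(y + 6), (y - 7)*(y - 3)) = 1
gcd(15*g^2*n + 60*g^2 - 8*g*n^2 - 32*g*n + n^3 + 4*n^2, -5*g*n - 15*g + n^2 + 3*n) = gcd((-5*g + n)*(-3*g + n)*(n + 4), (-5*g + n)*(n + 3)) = 5*g - n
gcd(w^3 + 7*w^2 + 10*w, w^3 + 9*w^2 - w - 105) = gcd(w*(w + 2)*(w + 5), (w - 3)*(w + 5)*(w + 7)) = w + 5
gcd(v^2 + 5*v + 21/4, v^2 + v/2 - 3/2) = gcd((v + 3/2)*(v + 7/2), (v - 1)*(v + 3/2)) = v + 3/2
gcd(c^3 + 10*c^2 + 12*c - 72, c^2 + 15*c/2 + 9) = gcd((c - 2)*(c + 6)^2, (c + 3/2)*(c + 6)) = c + 6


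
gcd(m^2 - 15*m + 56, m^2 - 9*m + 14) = m - 7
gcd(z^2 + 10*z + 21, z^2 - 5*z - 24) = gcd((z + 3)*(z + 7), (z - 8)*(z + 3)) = z + 3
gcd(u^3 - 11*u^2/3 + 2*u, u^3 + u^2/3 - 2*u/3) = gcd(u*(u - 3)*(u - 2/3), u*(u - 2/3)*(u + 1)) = u^2 - 2*u/3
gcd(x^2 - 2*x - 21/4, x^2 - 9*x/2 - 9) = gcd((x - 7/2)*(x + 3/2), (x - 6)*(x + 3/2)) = x + 3/2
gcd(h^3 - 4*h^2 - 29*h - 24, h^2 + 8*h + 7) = h + 1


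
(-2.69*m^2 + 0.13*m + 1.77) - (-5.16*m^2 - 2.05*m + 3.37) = 2.47*m^2 + 2.18*m - 1.6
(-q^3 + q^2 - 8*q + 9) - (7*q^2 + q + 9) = -q^3 - 6*q^2 - 9*q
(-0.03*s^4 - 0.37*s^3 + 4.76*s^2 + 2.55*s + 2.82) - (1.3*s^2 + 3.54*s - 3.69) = -0.03*s^4 - 0.37*s^3 + 3.46*s^2 - 0.99*s + 6.51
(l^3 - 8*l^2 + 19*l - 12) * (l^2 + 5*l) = l^5 - 3*l^4 - 21*l^3 + 83*l^2 - 60*l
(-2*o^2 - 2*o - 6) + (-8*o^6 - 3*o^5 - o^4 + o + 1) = -8*o^6 - 3*o^5 - o^4 - 2*o^2 - o - 5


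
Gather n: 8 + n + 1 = n + 9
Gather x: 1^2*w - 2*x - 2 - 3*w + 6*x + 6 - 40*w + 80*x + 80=-42*w + 84*x + 84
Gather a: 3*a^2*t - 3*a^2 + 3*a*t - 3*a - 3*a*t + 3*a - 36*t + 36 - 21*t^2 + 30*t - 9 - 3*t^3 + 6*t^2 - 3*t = a^2*(3*t - 3) - 3*t^3 - 15*t^2 - 9*t + 27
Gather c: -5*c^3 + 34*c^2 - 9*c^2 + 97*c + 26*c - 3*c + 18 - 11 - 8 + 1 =-5*c^3 + 25*c^2 + 120*c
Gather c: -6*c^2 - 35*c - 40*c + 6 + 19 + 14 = -6*c^2 - 75*c + 39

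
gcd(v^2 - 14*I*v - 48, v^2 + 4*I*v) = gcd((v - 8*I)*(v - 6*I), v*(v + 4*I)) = 1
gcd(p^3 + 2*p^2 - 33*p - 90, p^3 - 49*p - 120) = p^2 + 8*p + 15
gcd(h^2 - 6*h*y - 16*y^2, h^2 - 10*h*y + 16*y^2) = -h + 8*y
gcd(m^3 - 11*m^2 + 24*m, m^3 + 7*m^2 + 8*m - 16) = 1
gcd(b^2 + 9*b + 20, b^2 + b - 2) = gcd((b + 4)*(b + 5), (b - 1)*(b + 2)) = 1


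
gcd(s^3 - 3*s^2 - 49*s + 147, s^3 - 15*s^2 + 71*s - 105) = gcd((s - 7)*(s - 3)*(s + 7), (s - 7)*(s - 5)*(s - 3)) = s^2 - 10*s + 21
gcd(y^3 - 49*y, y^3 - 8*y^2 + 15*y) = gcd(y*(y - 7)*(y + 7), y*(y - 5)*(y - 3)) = y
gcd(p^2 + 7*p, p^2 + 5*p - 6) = 1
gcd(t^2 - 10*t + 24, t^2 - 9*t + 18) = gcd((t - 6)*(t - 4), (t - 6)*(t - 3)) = t - 6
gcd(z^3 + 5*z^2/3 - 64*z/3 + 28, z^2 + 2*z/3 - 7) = z - 7/3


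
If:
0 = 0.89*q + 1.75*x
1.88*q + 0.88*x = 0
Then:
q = 0.00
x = 0.00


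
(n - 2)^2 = n^2 - 4*n + 4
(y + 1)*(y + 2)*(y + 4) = y^3 + 7*y^2 + 14*y + 8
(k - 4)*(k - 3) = k^2 - 7*k + 12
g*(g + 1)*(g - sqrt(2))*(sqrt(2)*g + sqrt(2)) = sqrt(2)*g^4 - 2*g^3 + 2*sqrt(2)*g^3 - 4*g^2 + sqrt(2)*g^2 - 2*g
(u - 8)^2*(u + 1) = u^3 - 15*u^2 + 48*u + 64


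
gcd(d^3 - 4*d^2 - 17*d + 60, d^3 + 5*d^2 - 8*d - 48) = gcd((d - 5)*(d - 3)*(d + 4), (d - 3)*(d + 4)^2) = d^2 + d - 12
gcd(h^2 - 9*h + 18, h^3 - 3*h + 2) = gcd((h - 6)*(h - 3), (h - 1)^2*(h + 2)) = 1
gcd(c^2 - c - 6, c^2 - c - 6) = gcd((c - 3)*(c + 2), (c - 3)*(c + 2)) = c^2 - c - 6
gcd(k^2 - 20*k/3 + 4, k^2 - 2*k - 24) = k - 6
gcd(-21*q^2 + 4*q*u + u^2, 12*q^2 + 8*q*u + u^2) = 1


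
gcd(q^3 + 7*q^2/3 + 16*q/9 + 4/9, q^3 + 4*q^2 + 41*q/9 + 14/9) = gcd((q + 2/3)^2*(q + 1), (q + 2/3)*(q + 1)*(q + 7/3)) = q^2 + 5*q/3 + 2/3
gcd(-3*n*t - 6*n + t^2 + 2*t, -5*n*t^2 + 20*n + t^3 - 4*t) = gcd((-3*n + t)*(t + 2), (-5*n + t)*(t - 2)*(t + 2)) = t + 2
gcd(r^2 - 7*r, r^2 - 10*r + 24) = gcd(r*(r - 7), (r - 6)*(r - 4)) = 1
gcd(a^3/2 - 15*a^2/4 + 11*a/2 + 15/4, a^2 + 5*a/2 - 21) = 1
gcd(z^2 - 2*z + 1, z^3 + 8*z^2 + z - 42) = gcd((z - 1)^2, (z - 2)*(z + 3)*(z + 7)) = 1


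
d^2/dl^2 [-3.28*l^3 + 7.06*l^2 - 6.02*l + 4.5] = 14.12 - 19.68*l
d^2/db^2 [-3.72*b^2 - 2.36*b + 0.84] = -7.44000000000000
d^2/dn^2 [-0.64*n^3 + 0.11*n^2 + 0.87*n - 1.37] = 0.22 - 3.84*n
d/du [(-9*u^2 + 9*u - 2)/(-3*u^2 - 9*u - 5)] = 3*(36*u^2 + 26*u - 21)/(9*u^4 + 54*u^3 + 111*u^2 + 90*u + 25)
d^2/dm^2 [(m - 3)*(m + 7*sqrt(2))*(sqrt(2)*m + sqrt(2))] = 6*sqrt(2)*m - 4*sqrt(2) + 28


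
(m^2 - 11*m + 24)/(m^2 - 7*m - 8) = (m - 3)/(m + 1)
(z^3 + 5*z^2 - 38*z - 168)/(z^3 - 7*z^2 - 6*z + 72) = (z^2 + 11*z + 28)/(z^2 - z - 12)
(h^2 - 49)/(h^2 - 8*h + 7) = (h + 7)/(h - 1)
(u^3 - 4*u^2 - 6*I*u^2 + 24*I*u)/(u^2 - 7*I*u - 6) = u*(u - 4)/(u - I)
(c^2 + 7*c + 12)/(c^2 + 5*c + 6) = (c + 4)/(c + 2)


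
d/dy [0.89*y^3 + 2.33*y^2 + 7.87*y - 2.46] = 2.67*y^2 + 4.66*y + 7.87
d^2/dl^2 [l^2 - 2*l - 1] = 2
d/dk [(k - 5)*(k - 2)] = 2*k - 7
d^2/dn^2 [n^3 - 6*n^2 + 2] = 6*n - 12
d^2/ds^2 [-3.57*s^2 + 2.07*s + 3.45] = -7.14000000000000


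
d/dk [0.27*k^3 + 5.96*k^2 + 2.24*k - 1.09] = 0.81*k^2 + 11.92*k + 2.24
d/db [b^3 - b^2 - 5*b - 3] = 3*b^2 - 2*b - 5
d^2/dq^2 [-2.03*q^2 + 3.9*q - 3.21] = -4.06000000000000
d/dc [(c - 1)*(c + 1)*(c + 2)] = 3*c^2 + 4*c - 1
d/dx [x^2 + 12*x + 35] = 2*x + 12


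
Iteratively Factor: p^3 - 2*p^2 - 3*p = (p + 1)*(p^2 - 3*p) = (p - 3)*(p + 1)*(p)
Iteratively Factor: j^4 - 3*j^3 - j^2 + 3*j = (j - 3)*(j^3 - j) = (j - 3)*(j - 1)*(j^2 + j) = j*(j - 3)*(j - 1)*(j + 1)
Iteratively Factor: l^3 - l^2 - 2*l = (l)*(l^2 - l - 2) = l*(l + 1)*(l - 2)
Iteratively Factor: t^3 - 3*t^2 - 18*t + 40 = (t - 5)*(t^2 + 2*t - 8) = (t - 5)*(t + 4)*(t - 2)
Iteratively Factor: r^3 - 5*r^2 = (r)*(r^2 - 5*r) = r*(r - 5)*(r)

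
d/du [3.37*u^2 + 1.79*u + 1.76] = 6.74*u + 1.79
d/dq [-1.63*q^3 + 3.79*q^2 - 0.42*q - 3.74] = -4.89*q^2 + 7.58*q - 0.42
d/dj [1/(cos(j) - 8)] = sin(j)/(cos(j) - 8)^2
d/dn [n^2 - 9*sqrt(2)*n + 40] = 2*n - 9*sqrt(2)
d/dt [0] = 0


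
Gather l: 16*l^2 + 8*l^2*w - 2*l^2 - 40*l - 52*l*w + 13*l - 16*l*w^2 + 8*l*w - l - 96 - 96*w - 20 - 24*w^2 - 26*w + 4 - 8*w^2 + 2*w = l^2*(8*w + 14) + l*(-16*w^2 - 44*w - 28) - 32*w^2 - 120*w - 112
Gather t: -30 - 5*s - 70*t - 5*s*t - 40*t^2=-5*s - 40*t^2 + t*(-5*s - 70) - 30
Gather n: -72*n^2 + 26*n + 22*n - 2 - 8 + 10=-72*n^2 + 48*n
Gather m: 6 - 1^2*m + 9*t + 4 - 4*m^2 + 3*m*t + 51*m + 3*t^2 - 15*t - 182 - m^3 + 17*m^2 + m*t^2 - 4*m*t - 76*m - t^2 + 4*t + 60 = -m^3 + 13*m^2 + m*(t^2 - t - 26) + 2*t^2 - 2*t - 112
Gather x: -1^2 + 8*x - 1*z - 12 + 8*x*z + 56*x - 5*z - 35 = x*(8*z + 64) - 6*z - 48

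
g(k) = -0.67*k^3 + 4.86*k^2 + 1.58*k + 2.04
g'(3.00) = 12.65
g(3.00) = 32.43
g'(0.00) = 1.58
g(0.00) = 2.04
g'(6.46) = -19.51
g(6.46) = 34.44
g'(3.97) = 8.49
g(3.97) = 42.99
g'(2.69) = 13.18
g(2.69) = 28.42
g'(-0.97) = -9.74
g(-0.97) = 5.69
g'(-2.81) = -41.60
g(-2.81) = 50.84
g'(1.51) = 11.67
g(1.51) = 13.20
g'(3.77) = 9.66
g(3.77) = 41.17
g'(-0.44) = -3.09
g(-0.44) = 2.34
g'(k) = -2.01*k^2 + 9.72*k + 1.58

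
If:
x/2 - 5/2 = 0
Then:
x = 5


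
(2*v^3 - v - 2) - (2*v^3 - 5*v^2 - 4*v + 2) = 5*v^2 + 3*v - 4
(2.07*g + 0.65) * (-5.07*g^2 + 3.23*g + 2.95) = -10.4949*g^3 + 3.3906*g^2 + 8.206*g + 1.9175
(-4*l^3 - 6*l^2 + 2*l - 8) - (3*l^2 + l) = -4*l^3 - 9*l^2 + l - 8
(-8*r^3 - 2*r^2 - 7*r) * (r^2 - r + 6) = -8*r^5 + 6*r^4 - 53*r^3 - 5*r^2 - 42*r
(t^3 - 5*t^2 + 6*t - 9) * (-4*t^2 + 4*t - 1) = -4*t^5 + 24*t^4 - 45*t^3 + 65*t^2 - 42*t + 9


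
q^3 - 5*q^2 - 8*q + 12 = (q - 6)*(q - 1)*(q + 2)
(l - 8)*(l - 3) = l^2 - 11*l + 24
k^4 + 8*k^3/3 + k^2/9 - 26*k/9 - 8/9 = (k - 1)*(k + 1/3)*(k + 4/3)*(k + 2)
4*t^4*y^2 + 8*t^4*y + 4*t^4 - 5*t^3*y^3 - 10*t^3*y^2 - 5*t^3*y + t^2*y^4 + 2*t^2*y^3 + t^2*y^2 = (-4*t + y)*(-t + y)*(t*y + t)^2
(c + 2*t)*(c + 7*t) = c^2 + 9*c*t + 14*t^2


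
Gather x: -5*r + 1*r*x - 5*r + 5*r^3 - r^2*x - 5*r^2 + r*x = 5*r^3 - 5*r^2 - 10*r + x*(-r^2 + 2*r)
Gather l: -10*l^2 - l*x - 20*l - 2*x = -10*l^2 + l*(-x - 20) - 2*x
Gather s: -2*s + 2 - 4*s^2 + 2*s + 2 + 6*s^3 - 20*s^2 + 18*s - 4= 6*s^3 - 24*s^2 + 18*s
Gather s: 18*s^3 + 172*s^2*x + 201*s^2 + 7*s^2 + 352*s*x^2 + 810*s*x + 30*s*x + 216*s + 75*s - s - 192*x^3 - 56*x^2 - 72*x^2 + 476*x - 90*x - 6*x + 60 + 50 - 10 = 18*s^3 + s^2*(172*x + 208) + s*(352*x^2 + 840*x + 290) - 192*x^3 - 128*x^2 + 380*x + 100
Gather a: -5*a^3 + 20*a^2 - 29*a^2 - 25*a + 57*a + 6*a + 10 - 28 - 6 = -5*a^3 - 9*a^2 + 38*a - 24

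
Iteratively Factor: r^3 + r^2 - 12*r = (r - 3)*(r^2 + 4*r) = r*(r - 3)*(r + 4)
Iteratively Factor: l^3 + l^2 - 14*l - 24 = (l + 3)*(l^2 - 2*l - 8) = (l + 2)*(l + 3)*(l - 4)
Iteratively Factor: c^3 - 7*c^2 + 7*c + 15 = (c - 3)*(c^2 - 4*c - 5) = (c - 5)*(c - 3)*(c + 1)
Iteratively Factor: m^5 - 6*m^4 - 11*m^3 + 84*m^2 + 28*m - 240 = (m - 5)*(m^4 - m^3 - 16*m^2 + 4*m + 48) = (m - 5)*(m + 2)*(m^3 - 3*m^2 - 10*m + 24) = (m - 5)*(m + 2)*(m + 3)*(m^2 - 6*m + 8) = (m - 5)*(m - 2)*(m + 2)*(m + 3)*(m - 4)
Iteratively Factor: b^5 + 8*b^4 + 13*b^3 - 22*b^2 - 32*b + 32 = (b - 1)*(b^4 + 9*b^3 + 22*b^2 - 32) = (b - 1)*(b + 2)*(b^3 + 7*b^2 + 8*b - 16) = (b - 1)*(b + 2)*(b + 4)*(b^2 + 3*b - 4) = (b - 1)*(b + 2)*(b + 4)^2*(b - 1)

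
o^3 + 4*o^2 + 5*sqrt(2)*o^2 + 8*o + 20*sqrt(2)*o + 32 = (o + 4)*(o + sqrt(2))*(o + 4*sqrt(2))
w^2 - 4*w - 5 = (w - 5)*(w + 1)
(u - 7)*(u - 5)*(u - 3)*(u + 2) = u^4 - 13*u^3 + 41*u^2 + 37*u - 210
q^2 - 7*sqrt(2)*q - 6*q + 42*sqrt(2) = (q - 6)*(q - 7*sqrt(2))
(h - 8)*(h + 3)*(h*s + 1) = h^3*s - 5*h^2*s + h^2 - 24*h*s - 5*h - 24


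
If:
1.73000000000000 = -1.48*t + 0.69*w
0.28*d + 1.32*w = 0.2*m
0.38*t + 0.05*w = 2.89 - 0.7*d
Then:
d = 4.76312741312741 - 0.324517374517375*w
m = 6.14567567567568*w + 6.66837837837838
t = 0.466216216216216*w - 1.16891891891892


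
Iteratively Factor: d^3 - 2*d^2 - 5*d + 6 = (d - 3)*(d^2 + d - 2) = (d - 3)*(d + 2)*(d - 1)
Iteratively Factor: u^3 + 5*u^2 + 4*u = (u + 1)*(u^2 + 4*u) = u*(u + 1)*(u + 4)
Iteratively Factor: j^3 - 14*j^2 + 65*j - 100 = (j - 5)*(j^2 - 9*j + 20) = (j - 5)^2*(j - 4)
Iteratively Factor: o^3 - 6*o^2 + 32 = (o - 4)*(o^2 - 2*o - 8) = (o - 4)*(o + 2)*(o - 4)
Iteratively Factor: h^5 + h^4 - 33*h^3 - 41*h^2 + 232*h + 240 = (h + 1)*(h^4 - 33*h^2 - 8*h + 240) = (h - 3)*(h + 1)*(h^3 + 3*h^2 - 24*h - 80) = (h - 3)*(h + 1)*(h + 4)*(h^2 - h - 20) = (h - 5)*(h - 3)*(h + 1)*(h + 4)*(h + 4)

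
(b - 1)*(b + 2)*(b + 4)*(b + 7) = b^4 + 12*b^3 + 37*b^2 + 6*b - 56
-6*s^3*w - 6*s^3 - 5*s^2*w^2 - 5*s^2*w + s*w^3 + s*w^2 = (-6*s + w)*(s + w)*(s*w + s)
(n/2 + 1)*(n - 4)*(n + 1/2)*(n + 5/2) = n^4/2 + n^3/2 - 51*n^2/8 - 53*n/4 - 5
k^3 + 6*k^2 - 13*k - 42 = (k - 3)*(k + 2)*(k + 7)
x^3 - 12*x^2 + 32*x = x*(x - 8)*(x - 4)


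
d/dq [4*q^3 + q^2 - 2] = 2*q*(6*q + 1)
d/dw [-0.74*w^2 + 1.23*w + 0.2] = 1.23 - 1.48*w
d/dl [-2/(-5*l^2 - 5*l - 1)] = 10*(-2*l - 1)/(5*l^2 + 5*l + 1)^2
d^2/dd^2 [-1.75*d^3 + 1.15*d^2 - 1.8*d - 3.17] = 2.3 - 10.5*d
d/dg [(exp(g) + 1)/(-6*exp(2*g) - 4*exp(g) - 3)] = (6*exp(2*g) + 12*exp(g) + 1)*exp(g)/(36*exp(4*g) + 48*exp(3*g) + 52*exp(2*g) + 24*exp(g) + 9)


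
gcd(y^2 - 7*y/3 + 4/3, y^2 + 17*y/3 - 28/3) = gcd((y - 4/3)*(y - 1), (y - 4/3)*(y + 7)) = y - 4/3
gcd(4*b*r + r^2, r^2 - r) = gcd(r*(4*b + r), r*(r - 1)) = r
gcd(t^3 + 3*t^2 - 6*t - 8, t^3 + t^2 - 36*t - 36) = t + 1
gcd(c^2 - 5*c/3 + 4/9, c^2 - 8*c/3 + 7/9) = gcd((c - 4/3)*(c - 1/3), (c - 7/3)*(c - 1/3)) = c - 1/3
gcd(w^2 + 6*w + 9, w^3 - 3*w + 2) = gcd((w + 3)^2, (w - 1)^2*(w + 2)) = 1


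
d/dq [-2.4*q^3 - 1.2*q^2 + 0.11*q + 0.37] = -7.2*q^2 - 2.4*q + 0.11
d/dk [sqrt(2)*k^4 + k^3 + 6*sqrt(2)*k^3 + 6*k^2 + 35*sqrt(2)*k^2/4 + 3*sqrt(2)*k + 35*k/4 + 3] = 4*sqrt(2)*k^3 + 3*k^2 + 18*sqrt(2)*k^2 + 12*k + 35*sqrt(2)*k/2 + 3*sqrt(2) + 35/4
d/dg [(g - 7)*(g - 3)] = 2*g - 10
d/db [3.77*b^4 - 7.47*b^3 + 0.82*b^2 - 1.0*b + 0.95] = 15.08*b^3 - 22.41*b^2 + 1.64*b - 1.0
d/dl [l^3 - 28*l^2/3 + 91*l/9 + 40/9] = 3*l^2 - 56*l/3 + 91/9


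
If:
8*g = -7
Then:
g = -7/8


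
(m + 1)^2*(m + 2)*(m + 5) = m^4 + 9*m^3 + 25*m^2 + 27*m + 10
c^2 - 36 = (c - 6)*(c + 6)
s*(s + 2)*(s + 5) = s^3 + 7*s^2 + 10*s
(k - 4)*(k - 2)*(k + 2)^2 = k^4 - 2*k^3 - 12*k^2 + 8*k + 32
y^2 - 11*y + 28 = (y - 7)*(y - 4)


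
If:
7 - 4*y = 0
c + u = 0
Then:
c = -u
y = 7/4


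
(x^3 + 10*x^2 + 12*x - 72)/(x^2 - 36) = (x^2 + 4*x - 12)/(x - 6)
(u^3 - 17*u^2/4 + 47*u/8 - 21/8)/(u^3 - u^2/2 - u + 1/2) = (8*u^2 - 26*u + 21)/(4*(2*u^2 + u - 1))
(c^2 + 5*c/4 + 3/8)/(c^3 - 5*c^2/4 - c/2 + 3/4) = (c + 1/2)/(c^2 - 2*c + 1)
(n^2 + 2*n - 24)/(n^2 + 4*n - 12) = (n - 4)/(n - 2)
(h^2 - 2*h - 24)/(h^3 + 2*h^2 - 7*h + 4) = (h - 6)/(h^2 - 2*h + 1)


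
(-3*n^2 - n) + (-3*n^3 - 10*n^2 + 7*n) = -3*n^3 - 13*n^2 + 6*n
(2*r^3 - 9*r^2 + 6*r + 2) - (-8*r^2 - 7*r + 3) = 2*r^3 - r^2 + 13*r - 1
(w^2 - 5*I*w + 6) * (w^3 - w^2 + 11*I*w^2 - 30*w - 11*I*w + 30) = w^5 - w^4 + 6*I*w^4 + 31*w^3 - 6*I*w^3 - 31*w^2 + 216*I*w^2 - 180*w - 216*I*w + 180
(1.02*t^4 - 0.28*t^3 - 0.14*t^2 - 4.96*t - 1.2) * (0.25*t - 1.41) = 0.255*t^5 - 1.5082*t^4 + 0.3598*t^3 - 1.0426*t^2 + 6.6936*t + 1.692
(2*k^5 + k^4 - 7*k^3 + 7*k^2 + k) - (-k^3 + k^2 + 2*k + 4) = 2*k^5 + k^4 - 6*k^3 + 6*k^2 - k - 4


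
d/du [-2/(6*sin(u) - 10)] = 3*cos(u)/(3*sin(u) - 5)^2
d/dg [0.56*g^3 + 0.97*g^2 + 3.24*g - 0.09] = 1.68*g^2 + 1.94*g + 3.24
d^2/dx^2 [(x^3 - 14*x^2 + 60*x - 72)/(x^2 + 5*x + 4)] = 2*(151*x^3 + 12*x^2 - 1752*x - 2936)/(x^6 + 15*x^5 + 87*x^4 + 245*x^3 + 348*x^2 + 240*x + 64)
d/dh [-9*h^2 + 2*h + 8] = 2 - 18*h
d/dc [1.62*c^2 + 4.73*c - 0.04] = 3.24*c + 4.73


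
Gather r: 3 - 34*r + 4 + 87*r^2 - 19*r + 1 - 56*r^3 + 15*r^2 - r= -56*r^3 + 102*r^2 - 54*r + 8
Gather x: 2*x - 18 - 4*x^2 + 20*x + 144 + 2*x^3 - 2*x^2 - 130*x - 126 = 2*x^3 - 6*x^2 - 108*x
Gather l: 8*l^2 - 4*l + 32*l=8*l^2 + 28*l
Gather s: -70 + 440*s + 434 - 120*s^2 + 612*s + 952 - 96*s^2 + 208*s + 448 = -216*s^2 + 1260*s + 1764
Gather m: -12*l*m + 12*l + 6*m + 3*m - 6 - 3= 12*l + m*(9 - 12*l) - 9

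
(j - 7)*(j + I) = j^2 - 7*j + I*j - 7*I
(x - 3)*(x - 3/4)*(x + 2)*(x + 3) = x^4 + 5*x^3/4 - 21*x^2/2 - 45*x/4 + 27/2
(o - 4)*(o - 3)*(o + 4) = o^3 - 3*o^2 - 16*o + 48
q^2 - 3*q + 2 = (q - 2)*(q - 1)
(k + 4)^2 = k^2 + 8*k + 16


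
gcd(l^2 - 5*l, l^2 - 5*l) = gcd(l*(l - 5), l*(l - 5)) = l^2 - 5*l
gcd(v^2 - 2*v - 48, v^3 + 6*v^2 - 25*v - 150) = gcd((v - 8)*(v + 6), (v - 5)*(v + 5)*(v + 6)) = v + 6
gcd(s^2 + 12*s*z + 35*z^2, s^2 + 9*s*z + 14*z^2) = s + 7*z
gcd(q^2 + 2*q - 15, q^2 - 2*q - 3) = q - 3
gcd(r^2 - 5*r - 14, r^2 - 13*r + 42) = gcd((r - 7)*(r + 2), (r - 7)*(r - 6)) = r - 7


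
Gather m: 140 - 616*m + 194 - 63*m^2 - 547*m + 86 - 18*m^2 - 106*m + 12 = -81*m^2 - 1269*m + 432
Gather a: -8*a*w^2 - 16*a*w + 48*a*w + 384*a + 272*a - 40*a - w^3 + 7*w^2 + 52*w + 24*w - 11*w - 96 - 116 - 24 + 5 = a*(-8*w^2 + 32*w + 616) - w^3 + 7*w^2 + 65*w - 231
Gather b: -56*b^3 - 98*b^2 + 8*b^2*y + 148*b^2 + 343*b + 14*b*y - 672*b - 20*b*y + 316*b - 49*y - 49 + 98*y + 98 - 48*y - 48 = -56*b^3 + b^2*(8*y + 50) + b*(-6*y - 13) + y + 1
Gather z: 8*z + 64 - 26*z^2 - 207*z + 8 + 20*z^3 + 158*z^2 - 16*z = 20*z^3 + 132*z^2 - 215*z + 72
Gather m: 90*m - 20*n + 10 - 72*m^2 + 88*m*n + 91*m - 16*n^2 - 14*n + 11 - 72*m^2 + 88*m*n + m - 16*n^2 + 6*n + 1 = -144*m^2 + m*(176*n + 182) - 32*n^2 - 28*n + 22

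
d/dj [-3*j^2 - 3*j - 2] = -6*j - 3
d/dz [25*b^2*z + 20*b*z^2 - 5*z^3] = 25*b^2 + 40*b*z - 15*z^2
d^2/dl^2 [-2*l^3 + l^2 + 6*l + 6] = 2 - 12*l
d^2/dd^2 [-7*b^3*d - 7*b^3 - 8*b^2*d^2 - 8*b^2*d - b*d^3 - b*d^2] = 2*b*(-8*b - 3*d - 1)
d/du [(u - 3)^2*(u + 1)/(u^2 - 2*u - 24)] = (u^4 - 4*u^3 - 65*u^2 + 222*u - 54)/(u^4 - 4*u^3 - 44*u^2 + 96*u + 576)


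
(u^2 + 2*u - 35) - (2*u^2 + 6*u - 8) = -u^2 - 4*u - 27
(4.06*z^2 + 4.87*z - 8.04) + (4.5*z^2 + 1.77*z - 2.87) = 8.56*z^2 + 6.64*z - 10.91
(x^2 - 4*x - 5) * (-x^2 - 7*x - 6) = -x^4 - 3*x^3 + 27*x^2 + 59*x + 30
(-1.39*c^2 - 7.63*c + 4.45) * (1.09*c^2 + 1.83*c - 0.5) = -1.5151*c^4 - 10.8604*c^3 - 8.4174*c^2 + 11.9585*c - 2.225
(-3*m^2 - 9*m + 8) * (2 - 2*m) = 6*m^3 + 12*m^2 - 34*m + 16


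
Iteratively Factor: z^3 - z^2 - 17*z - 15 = (z + 3)*(z^2 - 4*z - 5) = (z + 1)*(z + 3)*(z - 5)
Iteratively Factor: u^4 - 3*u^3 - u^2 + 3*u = (u + 1)*(u^3 - 4*u^2 + 3*u) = (u - 1)*(u + 1)*(u^2 - 3*u) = u*(u - 1)*(u + 1)*(u - 3)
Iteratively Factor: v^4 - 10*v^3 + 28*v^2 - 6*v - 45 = (v - 3)*(v^3 - 7*v^2 + 7*v + 15) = (v - 3)^2*(v^2 - 4*v - 5) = (v - 5)*(v - 3)^2*(v + 1)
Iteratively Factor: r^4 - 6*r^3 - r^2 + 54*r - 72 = (r + 3)*(r^3 - 9*r^2 + 26*r - 24) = (r - 2)*(r + 3)*(r^2 - 7*r + 12) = (r - 4)*(r - 2)*(r + 3)*(r - 3)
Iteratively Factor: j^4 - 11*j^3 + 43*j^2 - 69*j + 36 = (j - 4)*(j^3 - 7*j^2 + 15*j - 9) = (j - 4)*(j - 3)*(j^2 - 4*j + 3) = (j - 4)*(j - 3)*(j - 1)*(j - 3)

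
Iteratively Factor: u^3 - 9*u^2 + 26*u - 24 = (u - 4)*(u^2 - 5*u + 6) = (u - 4)*(u - 3)*(u - 2)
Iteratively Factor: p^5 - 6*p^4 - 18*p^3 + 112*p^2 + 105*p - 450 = (p - 5)*(p^4 - p^3 - 23*p^2 - 3*p + 90) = (p - 5)^2*(p^3 + 4*p^2 - 3*p - 18) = (p - 5)^2*(p + 3)*(p^2 + p - 6) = (p - 5)^2*(p - 2)*(p + 3)*(p + 3)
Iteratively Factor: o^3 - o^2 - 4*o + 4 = (o - 1)*(o^2 - 4) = (o - 2)*(o - 1)*(o + 2)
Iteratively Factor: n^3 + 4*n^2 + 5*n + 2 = (n + 1)*(n^2 + 3*n + 2) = (n + 1)^2*(n + 2)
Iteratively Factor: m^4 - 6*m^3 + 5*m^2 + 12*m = (m + 1)*(m^3 - 7*m^2 + 12*m) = (m - 3)*(m + 1)*(m^2 - 4*m) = (m - 4)*(m - 3)*(m + 1)*(m)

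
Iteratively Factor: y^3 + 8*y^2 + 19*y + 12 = (y + 3)*(y^2 + 5*y + 4) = (y + 3)*(y + 4)*(y + 1)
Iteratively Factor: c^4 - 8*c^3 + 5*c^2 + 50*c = (c + 2)*(c^3 - 10*c^2 + 25*c) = (c - 5)*(c + 2)*(c^2 - 5*c) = c*(c - 5)*(c + 2)*(c - 5)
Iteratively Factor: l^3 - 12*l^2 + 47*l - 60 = (l - 3)*(l^2 - 9*l + 20) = (l - 5)*(l - 3)*(l - 4)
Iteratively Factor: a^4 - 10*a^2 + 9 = (a + 1)*(a^3 - a^2 - 9*a + 9) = (a - 1)*(a + 1)*(a^2 - 9) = (a - 1)*(a + 1)*(a + 3)*(a - 3)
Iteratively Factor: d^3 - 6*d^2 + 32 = (d + 2)*(d^2 - 8*d + 16) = (d - 4)*(d + 2)*(d - 4)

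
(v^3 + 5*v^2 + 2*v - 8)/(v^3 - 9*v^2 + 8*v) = (v^2 + 6*v + 8)/(v*(v - 8))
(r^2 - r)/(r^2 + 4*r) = (r - 1)/(r + 4)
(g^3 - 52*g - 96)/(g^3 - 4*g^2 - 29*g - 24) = (g^2 + 8*g + 12)/(g^2 + 4*g + 3)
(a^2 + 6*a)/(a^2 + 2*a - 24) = a/(a - 4)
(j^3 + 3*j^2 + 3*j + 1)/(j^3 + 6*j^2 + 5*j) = (j^2 + 2*j + 1)/(j*(j + 5))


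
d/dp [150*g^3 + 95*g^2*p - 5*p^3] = 95*g^2 - 15*p^2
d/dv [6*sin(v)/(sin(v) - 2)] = -12*cos(v)/(sin(v) - 2)^2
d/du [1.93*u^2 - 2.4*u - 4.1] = 3.86*u - 2.4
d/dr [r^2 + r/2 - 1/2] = 2*r + 1/2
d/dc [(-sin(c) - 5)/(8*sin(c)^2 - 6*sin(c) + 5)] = (8*sin(c)^2 + 80*sin(c) - 35)*cos(c)/(8*sin(c)^2 - 6*sin(c) + 5)^2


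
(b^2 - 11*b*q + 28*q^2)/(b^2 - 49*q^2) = (b - 4*q)/(b + 7*q)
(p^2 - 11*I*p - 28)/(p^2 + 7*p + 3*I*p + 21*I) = (p^2 - 11*I*p - 28)/(p^2 + p*(7 + 3*I) + 21*I)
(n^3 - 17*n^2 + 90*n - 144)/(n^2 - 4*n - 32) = (n^2 - 9*n + 18)/(n + 4)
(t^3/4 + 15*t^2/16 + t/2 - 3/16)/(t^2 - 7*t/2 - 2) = (-4*t^3 - 15*t^2 - 8*t + 3)/(8*(-2*t^2 + 7*t + 4))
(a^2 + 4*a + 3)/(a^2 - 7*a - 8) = (a + 3)/(a - 8)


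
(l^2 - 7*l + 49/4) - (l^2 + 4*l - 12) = 97/4 - 11*l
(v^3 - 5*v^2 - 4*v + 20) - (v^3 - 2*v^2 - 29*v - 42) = -3*v^2 + 25*v + 62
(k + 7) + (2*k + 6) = 3*k + 13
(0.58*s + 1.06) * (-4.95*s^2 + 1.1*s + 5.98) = -2.871*s^3 - 4.609*s^2 + 4.6344*s + 6.3388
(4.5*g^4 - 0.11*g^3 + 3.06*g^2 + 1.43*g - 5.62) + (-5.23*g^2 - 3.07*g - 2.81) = 4.5*g^4 - 0.11*g^3 - 2.17*g^2 - 1.64*g - 8.43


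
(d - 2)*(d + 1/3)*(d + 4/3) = d^3 - d^2/3 - 26*d/9 - 8/9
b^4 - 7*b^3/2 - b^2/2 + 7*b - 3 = (b - 3)*(b - 1/2)*(b - sqrt(2))*(b + sqrt(2))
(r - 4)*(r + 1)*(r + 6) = r^3 + 3*r^2 - 22*r - 24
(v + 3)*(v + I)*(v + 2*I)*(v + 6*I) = v^4 + 3*v^3 + 9*I*v^3 - 20*v^2 + 27*I*v^2 - 60*v - 12*I*v - 36*I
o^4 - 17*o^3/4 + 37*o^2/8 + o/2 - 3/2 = (o - 2)^2*(o - 3/4)*(o + 1/2)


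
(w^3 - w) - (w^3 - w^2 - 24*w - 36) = w^2 + 23*w + 36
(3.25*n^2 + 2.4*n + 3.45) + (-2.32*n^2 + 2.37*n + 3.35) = 0.93*n^2 + 4.77*n + 6.8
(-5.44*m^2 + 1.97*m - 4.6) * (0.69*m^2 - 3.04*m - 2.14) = -3.7536*m^4 + 17.8969*m^3 + 2.4788*m^2 + 9.7682*m + 9.844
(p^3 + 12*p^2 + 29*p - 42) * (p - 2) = p^4 + 10*p^3 + 5*p^2 - 100*p + 84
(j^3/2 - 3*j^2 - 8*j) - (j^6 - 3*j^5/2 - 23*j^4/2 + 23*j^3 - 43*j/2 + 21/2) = -j^6 + 3*j^5/2 + 23*j^4/2 - 45*j^3/2 - 3*j^2 + 27*j/2 - 21/2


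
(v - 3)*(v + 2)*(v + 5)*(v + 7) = v^4 + 11*v^3 + 17*v^2 - 107*v - 210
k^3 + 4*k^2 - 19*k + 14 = (k - 2)*(k - 1)*(k + 7)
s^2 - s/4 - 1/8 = (s - 1/2)*(s + 1/4)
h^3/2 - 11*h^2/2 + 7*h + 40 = (h/2 + 1)*(h - 8)*(h - 5)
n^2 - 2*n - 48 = (n - 8)*(n + 6)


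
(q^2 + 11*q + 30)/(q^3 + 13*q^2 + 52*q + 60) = 1/(q + 2)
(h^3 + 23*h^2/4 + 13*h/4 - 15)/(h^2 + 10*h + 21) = (h^2 + 11*h/4 - 5)/(h + 7)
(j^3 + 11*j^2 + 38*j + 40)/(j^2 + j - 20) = (j^2 + 6*j + 8)/(j - 4)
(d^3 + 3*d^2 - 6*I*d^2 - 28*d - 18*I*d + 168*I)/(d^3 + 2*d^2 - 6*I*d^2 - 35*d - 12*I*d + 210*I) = (d - 4)/(d - 5)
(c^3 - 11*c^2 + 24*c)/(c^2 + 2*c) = (c^2 - 11*c + 24)/(c + 2)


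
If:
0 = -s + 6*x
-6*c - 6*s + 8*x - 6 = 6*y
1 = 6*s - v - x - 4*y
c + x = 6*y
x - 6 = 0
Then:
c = -180/7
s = 36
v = 1555/7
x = 6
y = -23/7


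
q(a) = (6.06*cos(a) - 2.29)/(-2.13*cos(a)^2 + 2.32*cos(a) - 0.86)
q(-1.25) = 1.11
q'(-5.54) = 0.60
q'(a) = (-4.26*sin(a)*cos(a) + 2.32*sin(a))*(6.06*cos(a) - 2.29)/(-2.13*cos(a)^2 + 2.32*cos(a) - 0.86)^2 - 6.06*sin(a)/(-2.13*cos(a)^2 + 2.32*cos(a) - 0.86) = (-12.9078*cos(a)^2 + 9.7554*cos(a) - 0.1012)*sin(a)/(4.5369*cos(a)^4 - 9.8832*cos(a)^3 + 9.046*cos(a)^2 - 3.9904*cos(a) + 0.7396)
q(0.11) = -5.67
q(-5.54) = -7.09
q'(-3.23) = -0.07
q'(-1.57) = 0.13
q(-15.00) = 1.79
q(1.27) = 1.38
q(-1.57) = 2.66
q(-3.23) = 1.58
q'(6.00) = 2.07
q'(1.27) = 12.23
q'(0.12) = -0.87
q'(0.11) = -0.80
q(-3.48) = 1.62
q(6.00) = -5.92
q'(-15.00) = 0.66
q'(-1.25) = -13.87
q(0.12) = -5.68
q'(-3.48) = -0.28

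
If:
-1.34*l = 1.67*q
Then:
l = -1.24626865671642*q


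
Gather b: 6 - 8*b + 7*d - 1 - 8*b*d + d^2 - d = b*(-8*d - 8) + d^2 + 6*d + 5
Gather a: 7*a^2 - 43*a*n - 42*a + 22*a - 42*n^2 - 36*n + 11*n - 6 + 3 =7*a^2 + a*(-43*n - 20) - 42*n^2 - 25*n - 3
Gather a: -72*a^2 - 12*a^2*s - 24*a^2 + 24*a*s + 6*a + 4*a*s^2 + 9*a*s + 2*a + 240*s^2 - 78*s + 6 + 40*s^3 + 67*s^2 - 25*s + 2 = a^2*(-12*s - 96) + a*(4*s^2 + 33*s + 8) + 40*s^3 + 307*s^2 - 103*s + 8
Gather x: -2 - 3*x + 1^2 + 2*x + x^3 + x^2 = x^3 + x^2 - x - 1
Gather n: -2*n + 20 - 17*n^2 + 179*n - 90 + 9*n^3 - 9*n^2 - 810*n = 9*n^3 - 26*n^2 - 633*n - 70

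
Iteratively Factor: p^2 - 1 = (p + 1)*(p - 1)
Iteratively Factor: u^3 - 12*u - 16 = (u + 2)*(u^2 - 2*u - 8) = (u - 4)*(u + 2)*(u + 2)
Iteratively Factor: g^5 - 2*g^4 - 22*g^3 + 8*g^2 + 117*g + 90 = (g + 1)*(g^4 - 3*g^3 - 19*g^2 + 27*g + 90) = (g - 5)*(g + 1)*(g^3 + 2*g^2 - 9*g - 18) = (g - 5)*(g + 1)*(g + 2)*(g^2 - 9) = (g - 5)*(g + 1)*(g + 2)*(g + 3)*(g - 3)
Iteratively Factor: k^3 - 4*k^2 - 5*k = (k - 5)*(k^2 + k) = (k - 5)*(k + 1)*(k)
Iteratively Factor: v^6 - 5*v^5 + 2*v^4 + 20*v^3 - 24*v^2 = (v - 2)*(v^5 - 3*v^4 - 4*v^3 + 12*v^2) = (v - 2)*(v + 2)*(v^4 - 5*v^3 + 6*v^2) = v*(v - 2)*(v + 2)*(v^3 - 5*v^2 + 6*v) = v^2*(v - 2)*(v + 2)*(v^2 - 5*v + 6) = v^2*(v - 2)^2*(v + 2)*(v - 3)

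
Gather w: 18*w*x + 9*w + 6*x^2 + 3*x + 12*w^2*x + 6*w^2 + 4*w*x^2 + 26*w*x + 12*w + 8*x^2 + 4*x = w^2*(12*x + 6) + w*(4*x^2 + 44*x + 21) + 14*x^2 + 7*x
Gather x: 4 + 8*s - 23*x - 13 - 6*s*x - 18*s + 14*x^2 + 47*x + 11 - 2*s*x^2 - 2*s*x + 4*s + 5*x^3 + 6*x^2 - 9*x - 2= -6*s + 5*x^3 + x^2*(20 - 2*s) + x*(15 - 8*s)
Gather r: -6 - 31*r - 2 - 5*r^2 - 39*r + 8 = -5*r^2 - 70*r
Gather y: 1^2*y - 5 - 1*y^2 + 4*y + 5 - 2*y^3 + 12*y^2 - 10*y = -2*y^3 + 11*y^2 - 5*y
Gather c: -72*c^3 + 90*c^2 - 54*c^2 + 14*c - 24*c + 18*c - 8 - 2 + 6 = -72*c^3 + 36*c^2 + 8*c - 4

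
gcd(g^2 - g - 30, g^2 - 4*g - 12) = g - 6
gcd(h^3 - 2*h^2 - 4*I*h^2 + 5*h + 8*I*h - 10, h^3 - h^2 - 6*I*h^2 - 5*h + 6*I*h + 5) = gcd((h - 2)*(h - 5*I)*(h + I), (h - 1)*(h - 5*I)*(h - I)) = h - 5*I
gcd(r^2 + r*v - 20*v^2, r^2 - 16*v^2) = r - 4*v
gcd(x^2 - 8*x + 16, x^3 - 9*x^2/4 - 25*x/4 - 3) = x - 4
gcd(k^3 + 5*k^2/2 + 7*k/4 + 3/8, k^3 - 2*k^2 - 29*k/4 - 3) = k^2 + 2*k + 3/4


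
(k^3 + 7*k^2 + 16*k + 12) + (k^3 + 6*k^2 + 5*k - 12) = 2*k^3 + 13*k^2 + 21*k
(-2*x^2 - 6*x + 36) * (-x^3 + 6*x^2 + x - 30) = 2*x^5 - 6*x^4 - 74*x^3 + 270*x^2 + 216*x - 1080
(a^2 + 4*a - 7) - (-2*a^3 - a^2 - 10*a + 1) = 2*a^3 + 2*a^2 + 14*a - 8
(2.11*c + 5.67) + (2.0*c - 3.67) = 4.11*c + 2.0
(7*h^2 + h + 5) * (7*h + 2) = 49*h^3 + 21*h^2 + 37*h + 10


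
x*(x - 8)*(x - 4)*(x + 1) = x^4 - 11*x^3 + 20*x^2 + 32*x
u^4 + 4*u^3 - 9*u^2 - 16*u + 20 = (u - 2)*(u - 1)*(u + 2)*(u + 5)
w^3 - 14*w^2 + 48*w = w*(w - 8)*(w - 6)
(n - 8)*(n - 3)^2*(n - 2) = n^4 - 16*n^3 + 85*n^2 - 186*n + 144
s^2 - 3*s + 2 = (s - 2)*(s - 1)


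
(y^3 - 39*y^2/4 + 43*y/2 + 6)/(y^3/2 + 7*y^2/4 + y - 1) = (4*y^3 - 39*y^2 + 86*y + 24)/(2*y^3 + 7*y^2 + 4*y - 4)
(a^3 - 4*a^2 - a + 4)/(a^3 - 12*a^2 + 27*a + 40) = (a^2 - 5*a + 4)/(a^2 - 13*a + 40)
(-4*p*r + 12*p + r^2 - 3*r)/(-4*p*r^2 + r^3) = (r - 3)/r^2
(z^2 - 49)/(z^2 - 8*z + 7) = (z + 7)/(z - 1)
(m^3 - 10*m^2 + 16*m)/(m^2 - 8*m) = m - 2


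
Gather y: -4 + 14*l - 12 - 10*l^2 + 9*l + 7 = -10*l^2 + 23*l - 9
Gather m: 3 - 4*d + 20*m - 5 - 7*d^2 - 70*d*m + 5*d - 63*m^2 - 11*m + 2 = -7*d^2 + d - 63*m^2 + m*(9 - 70*d)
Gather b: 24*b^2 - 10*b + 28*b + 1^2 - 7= 24*b^2 + 18*b - 6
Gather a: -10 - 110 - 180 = -300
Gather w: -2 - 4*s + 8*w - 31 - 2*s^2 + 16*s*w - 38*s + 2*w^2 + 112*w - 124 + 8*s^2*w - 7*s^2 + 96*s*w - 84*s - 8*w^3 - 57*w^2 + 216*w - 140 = -9*s^2 - 126*s - 8*w^3 - 55*w^2 + w*(8*s^2 + 112*s + 336) - 297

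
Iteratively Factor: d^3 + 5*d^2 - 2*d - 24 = (d - 2)*(d^2 + 7*d + 12) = (d - 2)*(d + 3)*(d + 4)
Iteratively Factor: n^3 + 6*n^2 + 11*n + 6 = (n + 1)*(n^2 + 5*n + 6) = (n + 1)*(n + 3)*(n + 2)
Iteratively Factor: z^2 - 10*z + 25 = (z - 5)*(z - 5)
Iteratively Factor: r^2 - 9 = (r + 3)*(r - 3)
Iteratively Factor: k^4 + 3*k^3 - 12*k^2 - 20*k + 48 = (k + 3)*(k^3 - 12*k + 16) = (k - 2)*(k + 3)*(k^2 + 2*k - 8) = (k - 2)^2*(k + 3)*(k + 4)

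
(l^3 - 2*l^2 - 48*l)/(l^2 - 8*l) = l + 6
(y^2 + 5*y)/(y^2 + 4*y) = (y + 5)/(y + 4)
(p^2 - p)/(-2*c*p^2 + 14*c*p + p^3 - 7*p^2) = (1 - p)/(2*c*p - 14*c - p^2 + 7*p)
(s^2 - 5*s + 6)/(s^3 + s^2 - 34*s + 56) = (s - 3)/(s^2 + 3*s - 28)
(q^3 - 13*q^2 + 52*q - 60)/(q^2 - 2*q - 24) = (q^2 - 7*q + 10)/(q + 4)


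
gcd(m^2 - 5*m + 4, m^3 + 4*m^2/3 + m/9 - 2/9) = 1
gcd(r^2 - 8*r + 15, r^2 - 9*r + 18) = r - 3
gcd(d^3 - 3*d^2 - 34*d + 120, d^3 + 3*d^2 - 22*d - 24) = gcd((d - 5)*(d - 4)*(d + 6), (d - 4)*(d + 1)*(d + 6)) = d^2 + 2*d - 24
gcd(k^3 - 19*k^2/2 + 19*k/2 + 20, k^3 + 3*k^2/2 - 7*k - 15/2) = k^2 - 3*k/2 - 5/2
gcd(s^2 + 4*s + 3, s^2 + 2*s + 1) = s + 1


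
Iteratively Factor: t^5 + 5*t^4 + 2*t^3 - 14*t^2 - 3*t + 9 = (t - 1)*(t^4 + 6*t^3 + 8*t^2 - 6*t - 9) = (t - 1)*(t + 3)*(t^3 + 3*t^2 - t - 3) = (t - 1)^2*(t + 3)*(t^2 + 4*t + 3) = (t - 1)^2*(t + 3)^2*(t + 1)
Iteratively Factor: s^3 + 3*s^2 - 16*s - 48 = (s + 4)*(s^2 - s - 12) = (s - 4)*(s + 4)*(s + 3)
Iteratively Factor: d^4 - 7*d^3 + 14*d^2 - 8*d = (d - 1)*(d^3 - 6*d^2 + 8*d) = (d - 4)*(d - 1)*(d^2 - 2*d) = (d - 4)*(d - 2)*(d - 1)*(d)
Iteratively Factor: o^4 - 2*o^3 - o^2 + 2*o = (o)*(o^3 - 2*o^2 - o + 2) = o*(o - 2)*(o^2 - 1) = o*(o - 2)*(o - 1)*(o + 1)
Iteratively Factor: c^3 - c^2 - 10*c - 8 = (c + 1)*(c^2 - 2*c - 8) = (c + 1)*(c + 2)*(c - 4)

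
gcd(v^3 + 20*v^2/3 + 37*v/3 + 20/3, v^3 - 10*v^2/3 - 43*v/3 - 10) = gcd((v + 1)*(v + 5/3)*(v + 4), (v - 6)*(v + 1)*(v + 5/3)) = v^2 + 8*v/3 + 5/3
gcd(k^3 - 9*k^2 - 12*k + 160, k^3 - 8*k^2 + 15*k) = k - 5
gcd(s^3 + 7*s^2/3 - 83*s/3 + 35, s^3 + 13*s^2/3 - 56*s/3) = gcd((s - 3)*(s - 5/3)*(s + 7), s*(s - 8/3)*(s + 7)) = s + 7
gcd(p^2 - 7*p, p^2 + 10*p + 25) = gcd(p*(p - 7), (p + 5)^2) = 1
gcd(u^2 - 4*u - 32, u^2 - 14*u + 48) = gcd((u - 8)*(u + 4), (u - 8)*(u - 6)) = u - 8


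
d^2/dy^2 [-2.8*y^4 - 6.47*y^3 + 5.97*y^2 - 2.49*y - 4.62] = -33.6*y^2 - 38.82*y + 11.94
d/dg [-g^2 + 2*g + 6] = 2 - 2*g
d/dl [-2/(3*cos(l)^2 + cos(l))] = -(2*sin(l)/cos(l)^2 + 12*tan(l))/(3*cos(l) + 1)^2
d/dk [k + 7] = 1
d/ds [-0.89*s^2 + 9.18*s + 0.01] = 9.18 - 1.78*s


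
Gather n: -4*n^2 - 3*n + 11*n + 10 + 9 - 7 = -4*n^2 + 8*n + 12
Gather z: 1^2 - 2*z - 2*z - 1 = -4*z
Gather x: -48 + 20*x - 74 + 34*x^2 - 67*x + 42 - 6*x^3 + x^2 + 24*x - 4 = -6*x^3 + 35*x^2 - 23*x - 84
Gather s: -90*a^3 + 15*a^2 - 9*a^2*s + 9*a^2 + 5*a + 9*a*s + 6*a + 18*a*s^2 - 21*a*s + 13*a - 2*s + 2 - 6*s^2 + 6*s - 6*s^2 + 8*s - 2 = -90*a^3 + 24*a^2 + 24*a + s^2*(18*a - 12) + s*(-9*a^2 - 12*a + 12)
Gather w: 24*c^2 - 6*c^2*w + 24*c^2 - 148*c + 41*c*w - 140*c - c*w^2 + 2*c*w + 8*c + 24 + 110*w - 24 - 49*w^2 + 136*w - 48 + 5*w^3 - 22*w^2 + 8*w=48*c^2 - 280*c + 5*w^3 + w^2*(-c - 71) + w*(-6*c^2 + 43*c + 254) - 48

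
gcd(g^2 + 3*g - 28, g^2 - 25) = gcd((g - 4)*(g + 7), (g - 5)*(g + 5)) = 1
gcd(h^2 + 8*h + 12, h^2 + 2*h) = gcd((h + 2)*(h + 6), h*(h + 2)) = h + 2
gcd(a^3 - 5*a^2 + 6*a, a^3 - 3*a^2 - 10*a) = a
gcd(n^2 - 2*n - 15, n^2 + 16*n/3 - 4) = 1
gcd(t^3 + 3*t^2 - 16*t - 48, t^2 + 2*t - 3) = t + 3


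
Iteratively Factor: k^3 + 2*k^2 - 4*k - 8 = (k + 2)*(k^2 - 4) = (k - 2)*(k + 2)*(k + 2)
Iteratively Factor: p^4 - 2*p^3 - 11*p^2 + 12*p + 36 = (p - 3)*(p^3 + p^2 - 8*p - 12) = (p - 3)*(p + 2)*(p^2 - p - 6) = (p - 3)*(p + 2)^2*(p - 3)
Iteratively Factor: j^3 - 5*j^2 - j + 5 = (j - 1)*(j^2 - 4*j - 5) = (j - 5)*(j - 1)*(j + 1)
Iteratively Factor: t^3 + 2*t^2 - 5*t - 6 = (t + 3)*(t^2 - t - 2) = (t - 2)*(t + 3)*(t + 1)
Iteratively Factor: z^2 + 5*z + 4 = (z + 1)*(z + 4)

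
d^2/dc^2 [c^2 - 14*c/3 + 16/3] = 2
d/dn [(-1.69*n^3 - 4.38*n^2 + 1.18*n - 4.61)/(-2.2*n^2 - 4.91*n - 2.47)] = (3.718*n^4 + 16.5958*n^3 + 36.6247*n^2 + 1.3532*n - 25.5497)/(4.84*n^4 + 21.604*n^3 + 34.9761*n^2 + 24.2554*n + 6.1009)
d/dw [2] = 0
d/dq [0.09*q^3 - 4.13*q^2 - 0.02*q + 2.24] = 0.27*q^2 - 8.26*q - 0.02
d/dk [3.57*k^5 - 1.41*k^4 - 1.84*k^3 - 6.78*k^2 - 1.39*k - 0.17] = 17.85*k^4 - 5.64*k^3 - 5.52*k^2 - 13.56*k - 1.39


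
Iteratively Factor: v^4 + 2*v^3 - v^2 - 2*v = (v)*(v^3 + 2*v^2 - v - 2) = v*(v + 1)*(v^2 + v - 2) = v*(v + 1)*(v + 2)*(v - 1)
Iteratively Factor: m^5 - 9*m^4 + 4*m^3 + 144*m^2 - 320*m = (m)*(m^4 - 9*m^3 + 4*m^2 + 144*m - 320) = m*(m - 4)*(m^3 - 5*m^2 - 16*m + 80) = m*(m - 4)^2*(m^2 - m - 20) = m*(m - 4)^2*(m + 4)*(m - 5)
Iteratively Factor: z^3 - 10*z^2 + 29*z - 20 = (z - 4)*(z^2 - 6*z + 5) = (z - 5)*(z - 4)*(z - 1)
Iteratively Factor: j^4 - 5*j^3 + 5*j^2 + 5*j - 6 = (j + 1)*(j^3 - 6*j^2 + 11*j - 6) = (j - 3)*(j + 1)*(j^2 - 3*j + 2) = (j - 3)*(j - 1)*(j + 1)*(j - 2)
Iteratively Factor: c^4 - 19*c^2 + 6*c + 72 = (c - 3)*(c^3 + 3*c^2 - 10*c - 24) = (c - 3)*(c + 4)*(c^2 - c - 6) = (c - 3)*(c + 2)*(c + 4)*(c - 3)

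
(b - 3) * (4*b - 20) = 4*b^2 - 32*b + 60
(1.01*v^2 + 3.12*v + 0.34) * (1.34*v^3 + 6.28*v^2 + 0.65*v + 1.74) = 1.3534*v^5 + 10.5236*v^4 + 20.7057*v^3 + 5.9206*v^2 + 5.6498*v + 0.5916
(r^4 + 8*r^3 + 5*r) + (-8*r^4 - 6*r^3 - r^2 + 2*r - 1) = -7*r^4 + 2*r^3 - r^2 + 7*r - 1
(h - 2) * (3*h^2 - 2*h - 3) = 3*h^3 - 8*h^2 + h + 6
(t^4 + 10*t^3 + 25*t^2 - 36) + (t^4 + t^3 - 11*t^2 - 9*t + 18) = 2*t^4 + 11*t^3 + 14*t^2 - 9*t - 18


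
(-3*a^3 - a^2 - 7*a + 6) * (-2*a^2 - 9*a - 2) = 6*a^5 + 29*a^4 + 29*a^3 + 53*a^2 - 40*a - 12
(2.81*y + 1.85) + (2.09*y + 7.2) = 4.9*y + 9.05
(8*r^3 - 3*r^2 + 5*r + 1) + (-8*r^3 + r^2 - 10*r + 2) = -2*r^2 - 5*r + 3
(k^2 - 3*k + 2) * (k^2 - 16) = k^4 - 3*k^3 - 14*k^2 + 48*k - 32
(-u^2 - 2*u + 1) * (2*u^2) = -2*u^4 - 4*u^3 + 2*u^2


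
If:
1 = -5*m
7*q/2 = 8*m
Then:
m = -1/5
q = -16/35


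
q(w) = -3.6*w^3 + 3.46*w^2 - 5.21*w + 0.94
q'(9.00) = -817.73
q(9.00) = -2390.09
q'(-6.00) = -435.53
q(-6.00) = 934.36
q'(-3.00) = -123.17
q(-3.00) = 144.91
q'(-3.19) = -137.19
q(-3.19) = 169.63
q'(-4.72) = -278.48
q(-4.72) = 481.17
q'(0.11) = -4.58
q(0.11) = 0.40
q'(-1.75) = -50.40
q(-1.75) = 39.95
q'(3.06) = -85.16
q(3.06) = -85.75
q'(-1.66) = -46.46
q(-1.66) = 35.59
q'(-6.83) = -556.28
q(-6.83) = 1344.93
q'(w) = -10.8*w^2 + 6.92*w - 5.21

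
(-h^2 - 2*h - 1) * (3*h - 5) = -3*h^3 - h^2 + 7*h + 5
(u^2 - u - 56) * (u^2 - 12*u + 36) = u^4 - 13*u^3 - 8*u^2 + 636*u - 2016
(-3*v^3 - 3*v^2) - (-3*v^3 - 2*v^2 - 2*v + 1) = -v^2 + 2*v - 1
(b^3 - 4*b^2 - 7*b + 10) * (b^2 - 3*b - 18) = b^5 - 7*b^4 - 13*b^3 + 103*b^2 + 96*b - 180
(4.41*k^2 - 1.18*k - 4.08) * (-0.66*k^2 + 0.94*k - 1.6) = -2.9106*k^4 + 4.9242*k^3 - 5.4724*k^2 - 1.9472*k + 6.528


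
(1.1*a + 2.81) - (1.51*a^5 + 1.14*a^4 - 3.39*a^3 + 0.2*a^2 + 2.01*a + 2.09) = -1.51*a^5 - 1.14*a^4 + 3.39*a^3 - 0.2*a^2 - 0.91*a + 0.72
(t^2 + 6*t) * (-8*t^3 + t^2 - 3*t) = -8*t^5 - 47*t^4 + 3*t^3 - 18*t^2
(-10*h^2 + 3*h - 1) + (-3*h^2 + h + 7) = -13*h^2 + 4*h + 6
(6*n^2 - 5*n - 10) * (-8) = -48*n^2 + 40*n + 80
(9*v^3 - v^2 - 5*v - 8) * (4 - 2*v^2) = -18*v^5 + 2*v^4 + 46*v^3 + 12*v^2 - 20*v - 32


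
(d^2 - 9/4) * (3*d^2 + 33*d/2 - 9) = 3*d^4 + 33*d^3/2 - 63*d^2/4 - 297*d/8 + 81/4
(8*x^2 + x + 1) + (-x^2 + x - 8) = 7*x^2 + 2*x - 7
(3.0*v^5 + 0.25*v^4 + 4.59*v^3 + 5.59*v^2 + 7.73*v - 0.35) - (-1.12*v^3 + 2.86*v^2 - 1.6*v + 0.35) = 3.0*v^5 + 0.25*v^4 + 5.71*v^3 + 2.73*v^2 + 9.33*v - 0.7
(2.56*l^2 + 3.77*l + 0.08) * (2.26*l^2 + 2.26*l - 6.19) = 5.7856*l^4 + 14.3058*l^3 - 7.1454*l^2 - 23.1555*l - 0.4952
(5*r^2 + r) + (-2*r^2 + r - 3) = 3*r^2 + 2*r - 3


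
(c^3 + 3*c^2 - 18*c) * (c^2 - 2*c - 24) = c^5 + c^4 - 48*c^3 - 36*c^2 + 432*c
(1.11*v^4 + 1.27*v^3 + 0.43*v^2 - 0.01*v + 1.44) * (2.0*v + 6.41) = 2.22*v^5 + 9.6551*v^4 + 9.0007*v^3 + 2.7363*v^2 + 2.8159*v + 9.2304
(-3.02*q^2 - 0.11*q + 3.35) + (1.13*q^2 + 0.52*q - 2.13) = -1.89*q^2 + 0.41*q + 1.22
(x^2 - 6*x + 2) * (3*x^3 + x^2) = 3*x^5 - 17*x^4 + 2*x^2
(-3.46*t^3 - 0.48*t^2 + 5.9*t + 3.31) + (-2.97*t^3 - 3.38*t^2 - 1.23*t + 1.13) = -6.43*t^3 - 3.86*t^2 + 4.67*t + 4.44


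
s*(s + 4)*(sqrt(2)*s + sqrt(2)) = sqrt(2)*s^3 + 5*sqrt(2)*s^2 + 4*sqrt(2)*s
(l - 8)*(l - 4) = l^2 - 12*l + 32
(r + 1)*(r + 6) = r^2 + 7*r + 6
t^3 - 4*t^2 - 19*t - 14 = (t - 7)*(t + 1)*(t + 2)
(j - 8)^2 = j^2 - 16*j + 64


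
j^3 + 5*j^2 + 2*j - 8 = (j - 1)*(j + 2)*(j + 4)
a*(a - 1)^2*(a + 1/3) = a^4 - 5*a^3/3 + a^2/3 + a/3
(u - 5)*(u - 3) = u^2 - 8*u + 15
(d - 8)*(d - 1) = d^2 - 9*d + 8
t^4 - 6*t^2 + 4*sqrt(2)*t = t*(t - sqrt(2))^2*(t + 2*sqrt(2))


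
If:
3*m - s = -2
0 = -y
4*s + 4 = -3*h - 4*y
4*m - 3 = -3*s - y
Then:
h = -40/13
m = -3/13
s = 17/13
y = 0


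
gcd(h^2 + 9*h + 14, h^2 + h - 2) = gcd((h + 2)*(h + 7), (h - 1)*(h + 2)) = h + 2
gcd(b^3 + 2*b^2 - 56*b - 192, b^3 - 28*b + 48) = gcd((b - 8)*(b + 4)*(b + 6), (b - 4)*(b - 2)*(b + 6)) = b + 6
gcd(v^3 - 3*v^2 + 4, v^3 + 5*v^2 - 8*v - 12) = v^2 - v - 2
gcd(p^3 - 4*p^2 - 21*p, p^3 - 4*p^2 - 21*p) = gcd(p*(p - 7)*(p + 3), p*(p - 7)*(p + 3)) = p^3 - 4*p^2 - 21*p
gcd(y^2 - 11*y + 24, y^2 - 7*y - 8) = y - 8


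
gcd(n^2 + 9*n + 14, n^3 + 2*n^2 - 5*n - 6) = 1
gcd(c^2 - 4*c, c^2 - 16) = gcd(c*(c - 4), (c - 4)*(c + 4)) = c - 4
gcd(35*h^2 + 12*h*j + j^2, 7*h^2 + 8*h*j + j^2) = 7*h + j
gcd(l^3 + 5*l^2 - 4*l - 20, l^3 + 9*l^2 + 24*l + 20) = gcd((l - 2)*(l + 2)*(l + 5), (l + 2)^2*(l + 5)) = l^2 + 7*l + 10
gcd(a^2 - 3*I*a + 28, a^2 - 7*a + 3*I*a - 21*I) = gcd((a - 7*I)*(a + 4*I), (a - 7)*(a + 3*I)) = 1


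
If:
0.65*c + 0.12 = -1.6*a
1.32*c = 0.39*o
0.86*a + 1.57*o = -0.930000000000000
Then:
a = -0.00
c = -0.17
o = -0.59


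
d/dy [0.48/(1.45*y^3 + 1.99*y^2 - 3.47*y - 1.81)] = (-2.088*y^2 - 1.9104*y + 1.6656)/(1.45*y^3 + 1.99*y^2 - 3.47*y - 1.81)^2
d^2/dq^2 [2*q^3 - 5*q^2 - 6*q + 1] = 12*q - 10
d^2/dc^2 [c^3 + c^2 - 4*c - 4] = 6*c + 2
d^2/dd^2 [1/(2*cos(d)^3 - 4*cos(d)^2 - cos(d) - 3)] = ((cos(d) - 16*cos(2*d) + 9*cos(3*d))*(-2*cos(d)^3 + 4*cos(d)^2 + cos(d) + 3)/2 - 2*(-6*cos(d)^2 + 8*cos(d) + 1)^2*sin(d)^2)/(-2*cos(d)^3 + 4*cos(d)^2 + cos(d) + 3)^3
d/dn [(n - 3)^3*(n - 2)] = (n - 3)^2*(4*n - 9)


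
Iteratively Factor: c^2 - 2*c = (c - 2)*(c)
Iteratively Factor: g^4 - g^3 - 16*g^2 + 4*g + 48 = (g + 3)*(g^3 - 4*g^2 - 4*g + 16) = (g - 4)*(g + 3)*(g^2 - 4) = (g - 4)*(g - 2)*(g + 3)*(g + 2)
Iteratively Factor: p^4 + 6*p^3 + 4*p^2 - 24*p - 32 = (p + 2)*(p^3 + 4*p^2 - 4*p - 16) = (p + 2)*(p + 4)*(p^2 - 4) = (p - 2)*(p + 2)*(p + 4)*(p + 2)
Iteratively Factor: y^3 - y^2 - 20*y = (y)*(y^2 - y - 20) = y*(y + 4)*(y - 5)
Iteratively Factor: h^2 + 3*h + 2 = (h + 2)*(h + 1)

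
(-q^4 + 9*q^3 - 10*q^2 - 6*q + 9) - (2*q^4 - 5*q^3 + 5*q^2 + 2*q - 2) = -3*q^4 + 14*q^3 - 15*q^2 - 8*q + 11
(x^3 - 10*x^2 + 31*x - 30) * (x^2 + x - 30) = x^5 - 9*x^4 - 9*x^3 + 301*x^2 - 960*x + 900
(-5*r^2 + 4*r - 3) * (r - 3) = -5*r^3 + 19*r^2 - 15*r + 9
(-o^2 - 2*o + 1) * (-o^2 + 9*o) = o^4 - 7*o^3 - 19*o^2 + 9*o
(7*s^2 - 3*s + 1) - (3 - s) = 7*s^2 - 2*s - 2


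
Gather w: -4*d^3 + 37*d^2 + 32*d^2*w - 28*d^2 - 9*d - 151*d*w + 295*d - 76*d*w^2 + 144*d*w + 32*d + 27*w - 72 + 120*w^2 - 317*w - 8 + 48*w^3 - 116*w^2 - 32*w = -4*d^3 + 9*d^2 + 318*d + 48*w^3 + w^2*(4 - 76*d) + w*(32*d^2 - 7*d - 322) - 80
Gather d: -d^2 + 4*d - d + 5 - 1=-d^2 + 3*d + 4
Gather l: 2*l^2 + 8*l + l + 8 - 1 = 2*l^2 + 9*l + 7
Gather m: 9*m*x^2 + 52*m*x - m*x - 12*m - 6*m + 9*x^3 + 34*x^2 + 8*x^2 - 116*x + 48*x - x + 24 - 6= m*(9*x^2 + 51*x - 18) + 9*x^3 + 42*x^2 - 69*x + 18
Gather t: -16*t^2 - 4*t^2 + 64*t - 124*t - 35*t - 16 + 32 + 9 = -20*t^2 - 95*t + 25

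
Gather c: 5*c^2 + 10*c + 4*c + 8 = 5*c^2 + 14*c + 8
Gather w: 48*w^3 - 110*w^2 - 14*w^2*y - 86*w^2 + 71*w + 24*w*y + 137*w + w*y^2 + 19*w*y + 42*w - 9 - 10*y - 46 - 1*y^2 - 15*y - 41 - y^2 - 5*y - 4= 48*w^3 + w^2*(-14*y - 196) + w*(y^2 + 43*y + 250) - 2*y^2 - 30*y - 100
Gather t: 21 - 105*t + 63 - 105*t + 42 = 126 - 210*t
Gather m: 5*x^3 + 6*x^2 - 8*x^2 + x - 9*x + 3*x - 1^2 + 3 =5*x^3 - 2*x^2 - 5*x + 2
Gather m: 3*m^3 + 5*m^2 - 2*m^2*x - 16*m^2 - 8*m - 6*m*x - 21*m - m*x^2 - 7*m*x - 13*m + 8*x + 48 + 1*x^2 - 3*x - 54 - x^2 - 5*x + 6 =3*m^3 + m^2*(-2*x - 11) + m*(-x^2 - 13*x - 42)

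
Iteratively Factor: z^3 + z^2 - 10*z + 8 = (z - 1)*(z^2 + 2*z - 8) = (z - 2)*(z - 1)*(z + 4)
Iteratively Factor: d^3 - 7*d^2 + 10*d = (d - 2)*(d^2 - 5*d) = (d - 5)*(d - 2)*(d)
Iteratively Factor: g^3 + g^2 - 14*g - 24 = (g + 3)*(g^2 - 2*g - 8) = (g - 4)*(g + 3)*(g + 2)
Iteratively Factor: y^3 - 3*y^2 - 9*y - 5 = (y + 1)*(y^2 - 4*y - 5) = (y - 5)*(y + 1)*(y + 1)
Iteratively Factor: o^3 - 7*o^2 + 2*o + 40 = (o - 5)*(o^2 - 2*o - 8) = (o - 5)*(o + 2)*(o - 4)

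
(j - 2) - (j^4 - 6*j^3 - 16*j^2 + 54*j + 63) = -j^4 + 6*j^3 + 16*j^2 - 53*j - 65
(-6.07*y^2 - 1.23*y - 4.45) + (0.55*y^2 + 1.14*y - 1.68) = -5.52*y^2 - 0.0900000000000001*y - 6.13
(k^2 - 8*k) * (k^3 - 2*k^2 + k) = k^5 - 10*k^4 + 17*k^3 - 8*k^2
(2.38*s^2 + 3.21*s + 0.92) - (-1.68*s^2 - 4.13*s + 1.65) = 4.06*s^2 + 7.34*s - 0.73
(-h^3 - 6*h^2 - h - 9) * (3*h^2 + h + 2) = -3*h^5 - 19*h^4 - 11*h^3 - 40*h^2 - 11*h - 18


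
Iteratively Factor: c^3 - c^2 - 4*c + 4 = (c - 1)*(c^2 - 4) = (c - 2)*(c - 1)*(c + 2)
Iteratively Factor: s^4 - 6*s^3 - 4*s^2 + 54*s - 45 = (s - 1)*(s^3 - 5*s^2 - 9*s + 45) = (s - 1)*(s + 3)*(s^2 - 8*s + 15) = (s - 3)*(s - 1)*(s + 3)*(s - 5)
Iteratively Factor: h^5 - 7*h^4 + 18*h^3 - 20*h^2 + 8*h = (h - 2)*(h^4 - 5*h^3 + 8*h^2 - 4*h) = h*(h - 2)*(h^3 - 5*h^2 + 8*h - 4) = h*(h - 2)*(h - 1)*(h^2 - 4*h + 4) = h*(h - 2)^2*(h - 1)*(h - 2)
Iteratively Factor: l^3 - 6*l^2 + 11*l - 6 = (l - 1)*(l^2 - 5*l + 6) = (l - 2)*(l - 1)*(l - 3)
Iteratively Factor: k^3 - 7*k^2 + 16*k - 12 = (k - 3)*(k^2 - 4*k + 4) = (k - 3)*(k - 2)*(k - 2)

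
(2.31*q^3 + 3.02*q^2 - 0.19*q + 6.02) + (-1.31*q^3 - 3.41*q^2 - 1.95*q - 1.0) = 1.0*q^3 - 0.39*q^2 - 2.14*q + 5.02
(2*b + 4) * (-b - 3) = -2*b^2 - 10*b - 12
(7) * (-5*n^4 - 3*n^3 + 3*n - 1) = -35*n^4 - 21*n^3 + 21*n - 7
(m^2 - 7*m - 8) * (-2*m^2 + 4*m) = -2*m^4 + 18*m^3 - 12*m^2 - 32*m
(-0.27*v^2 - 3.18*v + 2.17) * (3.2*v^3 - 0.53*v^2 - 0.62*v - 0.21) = -0.864*v^5 - 10.0329*v^4 + 8.7968*v^3 + 0.8782*v^2 - 0.6776*v - 0.4557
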